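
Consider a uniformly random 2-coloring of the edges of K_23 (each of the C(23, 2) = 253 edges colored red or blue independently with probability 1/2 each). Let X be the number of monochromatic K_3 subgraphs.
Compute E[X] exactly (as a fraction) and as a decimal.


Let X = Σ_S X_S over the C(23, 3) = 1771 subsets S of size 3, where X_S = 1 if the K_3 on S is monochromatic.
For a fixed S, the K_3 on S has C(3, 2) = 3 edges. P[all 3 edges red] = (1/2)^3, and likewise for blue, so P[monochromatic] = 2·(1/2)^3 = 2^{1 − 3} = 1/4.
Summing: E[X] = C(23, 3) · 2^{1 − 3} = 1771 · 1/4 = 1771/4.
Numerically: E[X] ≈ 442.75000.

E[X] = C(23,3)·2^(1−C(3,2)) = 1771/4 ≈ 442.75000.


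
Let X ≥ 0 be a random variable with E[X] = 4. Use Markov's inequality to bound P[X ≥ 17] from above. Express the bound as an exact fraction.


μ = E[X] = 4, a = 17.
Markov: P[X ≥ 17] ≤ μ/a = (4)/17 = 4/17.
Numerically: ≈ 0.235.
(Since a = 17 > μ = 4.000, the bound 4/17 is < 1 and informative.)

P[X ≥ 17] ≤ 4/17 ≈ 0.235.


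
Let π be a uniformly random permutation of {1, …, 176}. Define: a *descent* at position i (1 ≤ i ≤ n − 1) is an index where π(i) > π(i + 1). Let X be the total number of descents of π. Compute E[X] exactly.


Write X = Σ X_I over i = 1, …, 175, with X_I the indicator of one descent.
There are 175 indicators.
For each fixed i, the pair (π(i), π(i+1)) is a uniformly random ordered pair of distinct values from {1, …, 176}; by symmetry P[π(i) > π(i+1)] = 1/2.
By linearity: E[X] = 175 · (1/2) = (176 − 1) · (1/2) = 175/2 ≈ 87.5000.

E[X] = 175/2 = 87.5000.


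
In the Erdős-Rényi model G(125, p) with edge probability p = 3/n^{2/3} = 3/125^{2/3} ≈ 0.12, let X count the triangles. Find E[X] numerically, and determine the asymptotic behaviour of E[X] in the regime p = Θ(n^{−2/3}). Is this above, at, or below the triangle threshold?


Number of potential triangles: C(125, 3) = 317750.
Each occurs with probability p³ ≈ (0.12)³ ≈ 1.72800000e-03.
By linearity: E[X] = C(125, 3)·p³ ≈ 317750 · 1.72800000e-03 ≈ 549.072000.
Since α = 2/3 < 1, p = c/n^{2/3} ≫ 1/n is above the triangle threshold p ~ 1/n. Asymptotically E[X] ~ (c³/6)·n^{3(1−α)} = (3³/6)·n^{1} → ∞; triangles are abundant w.h.p.

E[X] ≈ 549.072000; in regime p = Θ(1/n^{2/3}) E[X] diverges (above the triangle threshold p ~ 1/n).


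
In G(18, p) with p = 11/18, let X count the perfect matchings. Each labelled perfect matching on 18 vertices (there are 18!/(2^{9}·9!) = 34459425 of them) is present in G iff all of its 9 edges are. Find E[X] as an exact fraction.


K_18 has 18!/(2^{9}·9!) = 34459425 labelled perfect matchings.
For each such perfect matching H, let X_H = 1 if all 9 edges of H are present in G. Then P[X_H = 1] = p^{9} = (11/18)^{9} = 2357947691/198359290368.
By linearity of expectation: E[X] = Σ_H E[X_H] = 34459425 · p^{9} = 34459425 · 2357947691/198359290368 = 1003129896443675/2448880128.
Numerically: E[X] ≈ 409628.

E[X] = 34459425 · (11/18)^{9} = 1003129896443675/2448880128 ≈ 409628.


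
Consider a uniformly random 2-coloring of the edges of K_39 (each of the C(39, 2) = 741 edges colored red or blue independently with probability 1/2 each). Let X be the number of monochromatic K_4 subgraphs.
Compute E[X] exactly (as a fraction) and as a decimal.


Let X = Σ_S X_S over the C(39, 4) = 82251 subsets S of size 4, where X_S = 1 if the K_4 on S is monochromatic.
For a fixed S, the K_4 on S has C(4, 2) = 6 edges. P[all 6 edges red] = (1/2)^6, and likewise for blue, so P[monochromatic] = 2·(1/2)^6 = 2^{1 − 6} = 1/32.
Summing: E[X] = C(39, 4) · 2^{1 − 6} = 82251 · 1/32 = 82251/32.
Numerically: E[X] ≈ 2570.343750.

E[X] = C(39,4)·2^(1−C(4,2)) = 82251/32 ≈ 2570.343750.


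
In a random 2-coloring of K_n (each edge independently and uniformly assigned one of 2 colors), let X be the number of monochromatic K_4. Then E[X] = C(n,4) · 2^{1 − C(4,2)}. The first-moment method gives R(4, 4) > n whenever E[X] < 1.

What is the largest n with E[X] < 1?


We need C(n, 4) · 2^{1 − 6} < 1, i.e. C(n, 4) < 2^{6 − 1} = 32.
Check values of n near the boundary:
  n = 4: C(4, 4) = 1; 1 < 32? YES
  n = 5: C(5, 4) = 5; 5 < 32? YES
  n = 6: C(6, 4) = 15; 15 < 32? YES
  n = 7: C(7, 4) = 35; 35 < 32? NO
The largest n with C(n, 4) < 32 is n = 6 (where E[X] = 15/32 ≈ 0.46875). Hence R(4, 4) > 6, i.e. R(4, 4) ≥ 7.

Largest n = 6; hence R(4, 4) > 6.


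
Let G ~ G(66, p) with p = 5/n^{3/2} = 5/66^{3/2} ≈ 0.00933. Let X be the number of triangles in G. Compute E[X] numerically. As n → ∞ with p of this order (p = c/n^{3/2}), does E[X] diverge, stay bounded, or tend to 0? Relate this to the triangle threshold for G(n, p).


Number of potential triangles: C(66, 3) = 45760.
Each occurs with probability p³ ≈ (0.00933)³ ≈ 8.10891e-07.
By linearity: E[X] = C(66, 3)·p³ ≈ 45760 · 8.10891e-07 ≈ 0.037.
Since α = 3/2 > 1, p = c/n^{3/2} = o(1/n) is below the triangle threshold p ~ 1/n. Asymptotically E[X] ~ (c³/6)·n^{3(1−α)} = (5³/6)·n^{-1.5} → 0, so by Markov's inequality G has no triangles w.h.p.

E[X] ≈ 0.037; in regime p = Θ(1/n^{3/2}) E[X] tends to 0 (below the triangle threshold p ~ 1/n).


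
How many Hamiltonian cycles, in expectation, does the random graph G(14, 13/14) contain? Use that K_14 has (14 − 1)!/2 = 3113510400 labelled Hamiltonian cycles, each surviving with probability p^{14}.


K_14 has (14 − 1)!/2 = 3113510400 labelled Hamiltonian cycles.
For each such Hamiltonian cycle H, let X_H = 1 if all 14 edges of H are present in G. Then P[X_H = 1] = p^{14} = (13/14)^{14} = 3937376385699289/11112006825558016.
Summing the indicators: E[X] = Σ_H E[X_H] = 3113510400 · p^{14} = 3113510400 · 3937376385699289/11112006825558016 = 3420497300666614836525/3100448333024.
Numerically: E[X] ≈ 1.103e+09.

E[X] = 3113510400 · (13/14)^{14} = 3420497300666614836525/3100448333024 ≈ 1.103e+09.


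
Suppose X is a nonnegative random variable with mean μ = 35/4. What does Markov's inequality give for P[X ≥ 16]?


μ = E[X] = 35/4, a = 16.
Markov: P[X ≥ 16] ≤ μ/a = (35/4)/16 = 35/64.
Numerically: ≈ 0.5469.
(Since a = 16 > μ = 8.7500, the bound 35/64 is < 1 and informative.)

P[X ≥ 16] ≤ 35/64 ≈ 0.5469.


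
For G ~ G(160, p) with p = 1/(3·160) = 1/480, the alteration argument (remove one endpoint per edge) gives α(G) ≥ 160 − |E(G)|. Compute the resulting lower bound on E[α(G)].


E[|E(G)|] = C(160, 2)·p = 12720 · (1/480) = 53/2.
E[α(G)] ≥ n − E[|E(G)|] = 160 − 53/2 = 267/2.
Numerically: ≈ 133.5000.
(This is only a lower bound; the true E[α(G)] may be larger.)

E[α(G)] ≥ 267/2 ≈ 133.5000.


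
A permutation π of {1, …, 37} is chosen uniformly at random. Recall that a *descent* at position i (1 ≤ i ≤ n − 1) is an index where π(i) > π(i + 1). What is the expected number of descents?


Write X = Σ X_I over i = 1, …, 36, with X_I the indicator of one descent.
There are 36 indicators.
For each fixed i, the pair (π(i), π(i+1)) is a uniformly random ordered pair of distinct values from {1, …, 37}; by symmetry P[π(i) > π(i+1)] = 1/2.
By linearity: E[X] = 36 · (1/2) = (37 − 1) · (1/2) = 18 ≈ 18.000000.

E[X] = 18 = 18.000000.


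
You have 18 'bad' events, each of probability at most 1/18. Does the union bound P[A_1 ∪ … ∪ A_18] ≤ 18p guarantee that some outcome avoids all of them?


Union bound: P[∪_{i=1}^{18} A_i] ≤ Σ_i P[A_i] ≤ 18·p = 18·(1/18) = 1.
Numerically: 1 ≈ 1.0000000.
Is 1 < 1? NO.
Since the bound 1 is ≥ 1, the union bound is uninformative here; it does NOT by itself certify existence.

18·p = 1 ≈ 1.0000000; existence NOT certified by the union bound.


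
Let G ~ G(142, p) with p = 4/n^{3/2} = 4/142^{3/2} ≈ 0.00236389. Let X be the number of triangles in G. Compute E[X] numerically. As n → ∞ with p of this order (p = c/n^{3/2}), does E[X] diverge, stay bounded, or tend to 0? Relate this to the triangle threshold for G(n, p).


Number of potential triangles: C(142, 3) = 467180.
Each occurs with probability p³ ≈ (0.00236389)³ ≈ 1.32093797e-08.
By linearity: E[X] = C(142, 3)·p³ ≈ 467180 · 1.32093797e-08 ≈ 0.006171.
Since α = 3/2 > 1, p = c/n^{3/2} = o(1/n) is below the triangle threshold p ~ 1/n. Asymptotically E[X] ~ (c³/6)·n^{3(1−α)} = (4³/6)·n^{-1.5} → 0, so by Markov's inequality G has no triangles w.h.p.

E[X] ≈ 0.006171; in regime p = Θ(1/n^{3/2}) E[X] tends to 0 (below the triangle threshold p ~ 1/n).


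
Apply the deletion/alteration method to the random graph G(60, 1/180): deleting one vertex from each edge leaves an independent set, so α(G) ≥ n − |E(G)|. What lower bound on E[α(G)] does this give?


E[|E(G)|] = C(60, 2)·p = 1770 · (1/180) = 59/6.
E[α(G)] ≥ n − E[|E(G)|] = 60 − 59/6 = 301/6.
Numerically: ≈ 50.167.
(This is only a lower bound; the true E[α(G)] may be larger.)

E[α(G)] ≥ 301/6 ≈ 50.167.


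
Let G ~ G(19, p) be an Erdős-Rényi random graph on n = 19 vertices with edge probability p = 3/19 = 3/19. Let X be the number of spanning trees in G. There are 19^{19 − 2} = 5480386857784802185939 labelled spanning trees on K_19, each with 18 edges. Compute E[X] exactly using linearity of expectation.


K_19 has 19^{19 − 2} = 5480386857784802185939 labelled spanning trees.
For each such spanning tree H, let X_H = 1 if all 18 edges of H are present in G. Then P[X_H = 1] = p^{18} = (3/19)^{18} = 387420489/104127350297911241532841.
Summing the indicators: E[X] = Σ_H E[X_H] = 5480386857784802185939 · p^{18} = 5480386857784802185939 · 387420489/104127350297911241532841 = 387420489/19.
Numerically: E[X] ≈ 2.039e+07.

E[X] = 5480386857784802185939 · (3/19)^{18} = 387420489/19 ≈ 2.039e+07.


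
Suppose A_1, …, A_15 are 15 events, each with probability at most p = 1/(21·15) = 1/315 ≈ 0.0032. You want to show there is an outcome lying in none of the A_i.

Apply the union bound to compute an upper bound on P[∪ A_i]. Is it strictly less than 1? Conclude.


Union bound: P[∪_{i=1}^{15} A_i] ≤ Σ_i P[A_i] ≤ 15·p = 15·(1/315) = 1/21.
Numerically: 1/21 ≈ 0.0476.
Is 1/21 < 1? YES.
Since P[∪ A_i] ≤ 1/21 < 1, the complement has P[∩ A_i^c] ≥ 1 − 1/21 = 20/21 > 0, so some outcome avoids every A_i.

15·p = 1/21 ≈ 0.0476; existence CERTIFIED by the union bound.


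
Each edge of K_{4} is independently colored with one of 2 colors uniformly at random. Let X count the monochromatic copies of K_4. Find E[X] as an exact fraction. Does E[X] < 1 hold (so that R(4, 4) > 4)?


E[X] = C(4, 4) · 2^{1 − 6} = 1 · 2^{−5} = 1/32.
As a reduced fraction: E[X] = 1/32 ≈ 0.0312.
Is E[X] < 1? YES.
Since E[X] < 1, there exists a 2-coloring of K_{4} with no monochromatic K_4; hence R(4, 4) > 4.

E[X] = 1/32 ≈ 0.0312; E[X] < 1, so R(4, 4) > 4.


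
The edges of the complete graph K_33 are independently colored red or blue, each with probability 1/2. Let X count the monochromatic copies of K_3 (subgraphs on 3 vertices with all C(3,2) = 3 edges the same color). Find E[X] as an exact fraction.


Let X = Σ_S X_S over the C(33, 3) = 5456 subsets S of size 3, where X_S = 1 if the K_3 on S is monochromatic.
For a fixed S, the K_3 on S has C(3, 2) = 3 edges. P[all 3 edges red] = (1/2)^3, and likewise for blue, so P[monochromatic] = 2·(1/2)^3 = 2^{1 − 3} = 1/4.
By linearity of expectation: E[X] = C(33, 3) · 2^{1 − 3} = 5456 · 1/4 = 1364.
Numerically: E[X] ≈ 1364.0000.

E[X] = C(33,3)·2^(1−C(3,2)) = 1364 ≈ 1364.0000.


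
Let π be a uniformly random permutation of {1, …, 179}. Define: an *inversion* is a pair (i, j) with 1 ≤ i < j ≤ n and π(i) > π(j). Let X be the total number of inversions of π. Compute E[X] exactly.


Write X = Σ X_I over the C(179, 2) = 15931 pairs i < j, with X_I the indicator of one inversion.
There are 15931 indicators.
For each fixed pair i < j, the values π(i) and π(j) are two distinct elements of {1, …, 179} in uniformly random order; by symmetry P[π(i) > π(j)] = 1/2.
By linearity: E[X] = 15931 · (1/2) = C(179, 2) · (1/2) = 15931/2 = 15931/2 ≈ 7965.5000.

E[X] = 15931/2 = 7965.5000.


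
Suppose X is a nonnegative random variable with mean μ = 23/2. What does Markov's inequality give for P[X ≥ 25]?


μ = E[X] = 23/2, a = 25.
Markov: P[X ≥ 25] ≤ μ/a = (23/2)/25 = 23/50.
Numerically: ≈ 0.460.
(Since a = 25 > μ = 11.500, the bound 23/50 is < 1 and informative.)

P[X ≥ 25] ≤ 23/50 ≈ 0.460.


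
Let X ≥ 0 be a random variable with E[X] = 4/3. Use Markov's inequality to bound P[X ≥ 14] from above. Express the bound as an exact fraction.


μ = E[X] = 4/3, a = 14.
Markov: P[X ≥ 14] ≤ μ/a = (4/3)/14 = 2/21.
Numerically: ≈ 0.09524.
(Since a = 14 > μ = 1.33333, the bound 2/21 is < 1 and informative.)

P[X ≥ 14] ≤ 2/21 ≈ 0.09524.


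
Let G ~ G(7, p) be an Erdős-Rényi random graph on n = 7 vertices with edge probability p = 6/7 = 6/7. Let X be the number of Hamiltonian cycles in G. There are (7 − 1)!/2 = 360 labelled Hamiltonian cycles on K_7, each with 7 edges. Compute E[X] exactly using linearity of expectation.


K_7 has (7 − 1)!/2 = 360 labelled Hamiltonian cycles.
For each such Hamiltonian cycle H, let X_H = 1 if all 7 edges of H are present in G. Then P[X_H = 1] = p^{7} = (6/7)^{7} = 279936/823543.
Summing the indicators: E[X] = Σ_H E[X_H] = 360 · p^{7} = 360 · 279936/823543 = 100776960/823543.
Numerically: E[X] ≈ 122.37.

E[X] = 360 · (6/7)^{7} = 100776960/823543 ≈ 122.37.


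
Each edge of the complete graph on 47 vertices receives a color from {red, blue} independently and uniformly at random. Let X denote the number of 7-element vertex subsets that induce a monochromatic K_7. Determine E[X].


Let X = Σ_S X_S over the C(47, 7) = 62891499 subsets S of size 7, where X_S = 1 if the K_7 on S is monochromatic.
For a fixed S, the K_7 on S has C(7, 2) = 21 edges. P[all 21 edges red] = (1/2)^21, and likewise for blue, so P[monochromatic] = 2·(1/2)^21 = 2^{1 − 21} = 1/1048576.
By linearity of expectation: E[X] = C(47, 7) · 2^{1 − 21} = 62891499 · 1/1048576 = 62891499/1048576.
Numerically: E[X] ≈ 59.978007.

E[X] = C(47,7)·2^(1−C(7,2)) = 62891499/1048576 ≈ 59.978007.


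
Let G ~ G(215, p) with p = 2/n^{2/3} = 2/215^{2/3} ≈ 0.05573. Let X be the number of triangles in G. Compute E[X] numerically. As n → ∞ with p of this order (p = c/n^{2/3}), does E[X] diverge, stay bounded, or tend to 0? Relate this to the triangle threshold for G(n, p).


Number of potential triangles: C(215, 3) = 1633355.
Each occurs with probability p³ ≈ (0.05573)³ ≈ 1.730665e-04.
By linearity: E[X] = C(215, 3)·p³ ≈ 1633355 · 1.730665e-04 ≈ 282.6791.
Since α = 2/3 < 1, p = c/n^{2/3} ≫ 1/n is above the triangle threshold p ~ 1/n. Asymptotically E[X] ~ (c³/6)·n^{3(1−α)} = (2³/6)·n^{1} → ∞; triangles are abundant w.h.p.

E[X] ≈ 282.6791; in regime p = Θ(1/n^{2/3}) E[X] diverges (above the triangle threshold p ~ 1/n).


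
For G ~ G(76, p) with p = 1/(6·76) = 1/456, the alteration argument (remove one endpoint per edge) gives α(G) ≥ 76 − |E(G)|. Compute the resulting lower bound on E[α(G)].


E[|E(G)|] = C(76, 2)·p = 2850 · (1/456) = 25/4.
E[α(G)] ≥ n − E[|E(G)|] = 76 − 25/4 = 279/4.
Numerically: ≈ 69.750000.
(This is only a lower bound; the true E[α(G)] may be larger.)

E[α(G)] ≥ 279/4 ≈ 69.750000.


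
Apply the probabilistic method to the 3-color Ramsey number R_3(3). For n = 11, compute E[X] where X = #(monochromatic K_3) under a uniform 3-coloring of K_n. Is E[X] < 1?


E[X] = C(11, 3) · 3^{1 − 3} = 165 · 3^{−2} = 165/9.
As a reduced fraction: E[X] = 55/3 ≈ 18.3333.
Is E[X] < 1? NO.
Since E[X] ≥ 1, the first-moment bound is inconclusive at n = 11; it does NOT by itself certify R_3(3) > 11.

E[X] = 55/3 ≈ 18.3333; E[X] ≥ 1; first-moment method inconclusive here.


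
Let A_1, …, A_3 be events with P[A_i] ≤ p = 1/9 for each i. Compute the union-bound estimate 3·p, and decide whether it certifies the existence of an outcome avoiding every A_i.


Union bound: P[∪_{i=1}^{3} A_i] ≤ Σ_i P[A_i] ≤ 3·p = 3·(1/9) = 1/3.
Numerically: 1/3 ≈ 0.3333.
Is 1/3 < 1? YES.
Since P[∪ A_i] ≤ 1/3 < 1, the complement has P[∩ A_i^c] ≥ 1 − 1/3 = 2/3 > 0, so some outcome avoids every A_i.

3·p = 1/3 ≈ 0.3333; existence CERTIFIED by the union bound.


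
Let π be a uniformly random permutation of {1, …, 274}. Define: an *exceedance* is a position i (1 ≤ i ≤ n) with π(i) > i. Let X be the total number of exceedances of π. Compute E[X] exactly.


Write X = Σ_{i=1}^{274} X_i, where X_i = 1_{π(i) > i}.
For each fixed i, π(i) is uniform over {1, …, 274} (marginal of a uniform permutation), so P[π(i) > i] = (n − i)/n. Summing: Σ_{i=1}^{274} (n − i)/n = (0 + 1 + … + 273)/274 = 274(274 − 1)/(2·274) = (274 − 1)/2.
Hence E[X] = Σ_{i=1}^{274} (274 − i)/274 = 273/2 ≈ 136.500.

E[X] = 273/2 = 136.500.


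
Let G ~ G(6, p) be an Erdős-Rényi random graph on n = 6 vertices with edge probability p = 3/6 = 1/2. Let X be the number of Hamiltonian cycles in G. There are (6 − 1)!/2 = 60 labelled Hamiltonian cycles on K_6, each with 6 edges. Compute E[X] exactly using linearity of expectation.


K_6 has (6 − 1)!/2 = 60 labelled Hamiltonian cycles.
For each such Hamiltonian cycle H, let X_H = 1 if all 6 edges of H are present in G. Then P[X_H = 1] = p^{6} = (1/2)^{6} = 1/64.
Summing the indicators: E[X] = Σ_H E[X_H] = 60 · p^{6} = 60 · 1/64 = 15/16.
Numerically: E[X] ≈ 0.9375.

E[X] = 60 · (1/2)^{6} = 15/16 ≈ 0.9375.


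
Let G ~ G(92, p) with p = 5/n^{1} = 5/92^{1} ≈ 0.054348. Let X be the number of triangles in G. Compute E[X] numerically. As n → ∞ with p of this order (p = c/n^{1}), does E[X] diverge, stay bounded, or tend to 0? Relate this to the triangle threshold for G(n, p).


Number of potential triangles: C(92, 3) = 125580.
Each occurs with probability p³ ≈ (0.054348)³ ≈ 1.6052642e-04.
By linearity: E[X] = C(92, 3)·p³ ≈ 125580 · 1.6052642e-04 ≈ 20.15891.
Here α = 1, so p = 5/n is exactly at the triangle threshold p ~ 1/n. Asymptotically E[X] → c³/6 = 5³/6 = 125/6 ≈ 20.83333, a bounded constant. In this regime the triangle count is asymptotically Poisson(c³/6).

E[X] ≈ 20.15891; in regime p = Θ(1/n^{1}) E[X] stays bounded (at the triangle threshold p ~ 1/n).


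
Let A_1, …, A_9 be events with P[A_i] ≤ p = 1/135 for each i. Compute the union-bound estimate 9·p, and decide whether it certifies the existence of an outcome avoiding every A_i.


Union bound: P[∪_{i=1}^{9} A_i] ≤ Σ_i P[A_i] ≤ 9·p = 9·(1/135) = 1/15.
Numerically: 1/15 ≈ 0.067.
Is 1/15 < 1? YES.
Since P[∪ A_i] ≤ 1/15 < 1, the complement has P[∩ A_i^c] ≥ 1 − 1/15 = 14/15 > 0, so some outcome avoids every A_i.

9·p = 1/15 ≈ 0.067; existence CERTIFIED by the union bound.


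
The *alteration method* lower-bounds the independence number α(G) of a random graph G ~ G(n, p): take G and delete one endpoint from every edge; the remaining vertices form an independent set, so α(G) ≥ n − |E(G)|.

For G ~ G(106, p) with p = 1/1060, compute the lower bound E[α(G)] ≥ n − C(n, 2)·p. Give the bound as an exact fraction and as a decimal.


E[|E(G)|] = C(106, 2)·p = 5565 · (1/1060) = 21/4.
E[α(G)] ≥ n − E[|E(G)|] = 106 − 21/4 = 403/4.
Numerically: ≈ 100.75000.
(This is only a lower bound; the true E[α(G)] may be larger.)

E[α(G)] ≥ 403/4 ≈ 100.75000.


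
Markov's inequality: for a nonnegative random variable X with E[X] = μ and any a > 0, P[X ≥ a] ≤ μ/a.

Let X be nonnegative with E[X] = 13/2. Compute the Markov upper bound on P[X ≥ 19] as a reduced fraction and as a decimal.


μ = E[X] = 13/2, a = 19.
Markov: P[X ≥ 19] ≤ μ/a = (13/2)/19 = 13/38.
Numerically: ≈ 0.34211.
(Since a = 19 > μ = 6.50000, the bound 13/38 is < 1 and informative.)

P[X ≥ 19] ≤ 13/38 ≈ 0.34211.


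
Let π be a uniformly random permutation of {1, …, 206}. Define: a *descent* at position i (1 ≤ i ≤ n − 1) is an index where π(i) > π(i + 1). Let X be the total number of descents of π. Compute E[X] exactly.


Write X = Σ X_I over i = 1, …, 205, with X_I the indicator of one descent.
There are 205 indicators.
For each fixed i, the pair (π(i), π(i+1)) is a uniformly random ordered pair of distinct values from {1, …, 206}; by symmetry P[π(i) > π(i+1)] = 1/2.
By linearity: E[X] = 205 · (1/2) = (206 − 1) · (1/2) = 205/2 ≈ 102.500.

E[X] = 205/2 = 102.500.


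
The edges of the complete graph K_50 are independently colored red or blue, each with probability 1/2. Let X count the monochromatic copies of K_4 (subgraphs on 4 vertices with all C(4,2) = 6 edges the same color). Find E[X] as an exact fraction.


Let X = Σ_S X_S over the C(50, 4) = 230300 subsets S of size 4, where X_S = 1 if the K_4 on S is monochromatic.
For a fixed S, the K_4 on S has C(4, 2) = 6 edges. P[all 6 edges red] = (1/2)^6, and likewise for blue, so P[monochromatic] = 2·(1/2)^6 = 2^{1 − 6} = 1/32.
By linearity of expectation: E[X] = C(50, 4) · 2^{1 − 6} = 230300 · 1/32 = 57575/8.
Numerically: E[X] ≈ 7196.875.

E[X] = C(50,4)·2^(1−C(4,2)) = 57575/8 ≈ 7196.875.


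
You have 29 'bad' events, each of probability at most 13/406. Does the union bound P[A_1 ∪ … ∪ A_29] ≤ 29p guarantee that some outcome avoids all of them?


Union bound: P[∪_{i=1}^{29} A_i] ≤ Σ_i P[A_i] ≤ 29·p = 29·(13/406) = 13/14.
Numerically: 13/14 ≈ 0.9286.
Is 13/14 < 1? YES.
Since P[∪ A_i] ≤ 13/14 < 1, the complement has P[∩ A_i^c] ≥ 1 − 13/14 = 1/14 > 0, so some outcome avoids every A_i.

29·p = 13/14 ≈ 0.9286; existence CERTIFIED by the union bound.


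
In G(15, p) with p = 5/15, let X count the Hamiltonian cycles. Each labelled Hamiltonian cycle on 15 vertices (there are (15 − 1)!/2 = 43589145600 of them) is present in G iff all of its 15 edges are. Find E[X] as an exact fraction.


K_15 has (15 − 1)!/2 = 43589145600 labelled Hamiltonian cycles.
For each such Hamiltonian cycle H, let X_H = 1 if all 15 edges of H are present in G. Then P[X_H = 1] = p^{15} = (1/3)^{15} = 1/14348907.
Summing the indicators: E[X] = Σ_H E[X_H] = 43589145600 · p^{15} = 43589145600 · 1/14348907 = 179379200/59049.
Numerically: E[X] ≈ 3038.

E[X] = 43589145600 · (1/3)^{15} = 179379200/59049 ≈ 3038.


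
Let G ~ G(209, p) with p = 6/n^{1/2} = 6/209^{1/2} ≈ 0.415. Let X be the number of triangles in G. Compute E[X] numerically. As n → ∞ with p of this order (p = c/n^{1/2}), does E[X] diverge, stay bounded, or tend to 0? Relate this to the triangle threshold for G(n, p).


Number of potential triangles: C(209, 3) = 1499784.
Each occurs with probability p³ ≈ (0.415)³ ≈ 7.14882e-02.
By linearity: E[X] = C(209, 3)·p³ ≈ 1499784 · 7.14882e-02 ≈ 107216.849.
Since α = 1/2 < 1, p = c/n^{1/2} ≫ 1/n is above the triangle threshold p ~ 1/n. Asymptotically E[X] ~ (c³/6)·n^{3(1−α)} = (6³/6)·n^{1.5} → ∞; triangles are abundant w.h.p.

E[X] ≈ 107216.849; in regime p = Θ(1/n^{1/2}) E[X] diverges (above the triangle threshold p ~ 1/n).


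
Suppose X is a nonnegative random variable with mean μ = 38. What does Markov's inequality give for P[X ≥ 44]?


μ = E[X] = 38, a = 44.
Markov: P[X ≥ 44] ≤ μ/a = (38)/44 = 19/22.
Numerically: ≈ 0.863636.
(Since a = 44 > μ = 38.000000, the bound 19/22 is < 1 and informative.)

P[X ≥ 44] ≤ 19/22 ≈ 0.863636.


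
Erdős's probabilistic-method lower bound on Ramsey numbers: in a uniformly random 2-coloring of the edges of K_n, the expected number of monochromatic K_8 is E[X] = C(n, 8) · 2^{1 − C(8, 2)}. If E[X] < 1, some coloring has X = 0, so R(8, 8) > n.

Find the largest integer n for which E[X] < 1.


We need C(n, 8) · 2^{1 − 28} < 1, i.e. C(n, 8) < 2^{28 − 1} = 134217728.
Check values of n near the boundary:
  n = 37: C(37, 8) = 38608020; 38608020 < 134217728? YES
  n = 38: C(38, 8) = 48903492; 48903492 < 134217728? YES
  n = 39: C(39, 8) = 61523748; 61523748 < 134217728? YES
  n = 40: C(40, 8) = 76904685; 76904685 < 134217728? YES
  n = 41: C(41, 8) = 95548245; 95548245 < 134217728? YES
  n = 42: C(42, 8) = 118030185; 118030185 < 134217728? YES
  n = 43: C(43, 8) = 145008513; 145008513 < 134217728? NO
  n = 44: C(44, 8) = 177232627; 177232627 < 134217728? NO
  n = 45: C(45, 8) = 215553195; 215553195 < 134217728? NO
The largest n with C(n, 8) < 134217728 is n = 42 (where E[X] = 118030185/134217728 ≈ 0.87939). Hence R(8, 8) > 42, i.e. R(8, 8) ≥ 43.

Largest n = 42; hence R(8, 8) > 42.


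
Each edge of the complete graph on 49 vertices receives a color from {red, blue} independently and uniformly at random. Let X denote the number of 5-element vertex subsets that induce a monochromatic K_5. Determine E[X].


Let X = Σ_S X_S over the C(49, 5) = 1906884 subsets S of size 5, where X_S = 1 if the K_5 on S is monochromatic.
For a fixed S, the K_5 on S has C(5, 2) = 10 edges. P[all 10 edges red] = (1/2)^10, and likewise for blue, so P[monochromatic] = 2·(1/2)^10 = 2^{1 − 10} = 1/512.
Summing: E[X] = C(49, 5) · 2^{1 − 10} = 1906884 · 1/512 = 476721/128.
Numerically: E[X] ≈ 3724.382812.

E[X] = C(49,5)·2^(1−C(5,2)) = 476721/128 ≈ 3724.382812.


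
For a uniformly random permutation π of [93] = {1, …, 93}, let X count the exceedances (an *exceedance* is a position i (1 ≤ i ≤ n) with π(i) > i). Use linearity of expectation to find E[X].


Write X = Σ_{i=1}^{93} X_i, where X_i = 1_{π(i) > i}.
For each fixed i, π(i) is uniform over {1, …, 93} (marginal of a uniform permutation), so P[π(i) > i] = (n − i)/n. Summing: Σ_{i=1}^{93} (n − i)/n = (0 + 1 + … + 92)/93 = 93(93 − 1)/(2·93) = (93 − 1)/2.
Hence E[X] = Σ_{i=1}^{93} (93 − i)/93 = 46 ≈ 46.00000.

E[X] = 46 = 46.00000.


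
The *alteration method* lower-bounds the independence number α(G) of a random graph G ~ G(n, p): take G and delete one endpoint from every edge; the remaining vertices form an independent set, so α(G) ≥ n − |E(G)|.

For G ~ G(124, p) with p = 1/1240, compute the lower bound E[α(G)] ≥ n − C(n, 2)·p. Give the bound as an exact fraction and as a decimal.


E[|E(G)|] = C(124, 2)·p = 7626 · (1/1240) = 123/20.
E[α(G)] ≥ n − E[|E(G)|] = 124 − 123/20 = 2357/20.
Numerically: ≈ 117.850.
(This is only a lower bound; the true E[α(G)] may be larger.)

E[α(G)] ≥ 2357/20 ≈ 117.850.


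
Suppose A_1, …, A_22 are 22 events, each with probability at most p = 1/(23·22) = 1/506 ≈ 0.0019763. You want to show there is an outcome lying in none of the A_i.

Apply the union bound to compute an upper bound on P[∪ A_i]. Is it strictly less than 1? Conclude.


Union bound: P[∪_{i=1}^{22} A_i] ≤ Σ_i P[A_i] ≤ 22·p = 22·(1/506) = 1/23.
Numerically: 1/23 ≈ 0.0434783.
Is 1/23 < 1? YES.
Since P[∪ A_i] ≤ 1/23 < 1, the complement has P[∩ A_i^c] ≥ 1 − 1/23 = 22/23 > 0, so some outcome avoids every A_i.

22·p = 1/23 ≈ 0.0434783; existence CERTIFIED by the union bound.


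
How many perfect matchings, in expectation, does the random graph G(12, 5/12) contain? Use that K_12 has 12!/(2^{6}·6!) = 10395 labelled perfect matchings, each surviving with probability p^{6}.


K_12 has 12!/(2^{6}·6!) = 10395 labelled perfect matchings.
For each such perfect matching H, let X_H = 1 if all 6 edges of H are present in G. Then P[X_H = 1] = p^{6} = (5/12)^{6} = 15625/2985984.
Summing the indicators: E[X] = Σ_H E[X_H] = 10395 · p^{6} = 10395 · 15625/2985984 = 6015625/110592.
Numerically: E[X] ≈ 54.395.

E[X] = 10395 · (5/12)^{6} = 6015625/110592 ≈ 54.395.


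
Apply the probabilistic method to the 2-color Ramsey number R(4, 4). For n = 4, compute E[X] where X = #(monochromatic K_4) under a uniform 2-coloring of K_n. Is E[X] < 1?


E[X] = C(4, 4) · 2^{1 − 6} = 1 · 2^{−5} = 1/32.
As a reduced fraction: E[X] = 1/32 ≈ 0.031.
Is E[X] < 1? YES.
Since E[X] < 1, there exists a 2-coloring of K_{4} with no monochromatic K_4; hence R(4, 4) > 4.

E[X] = 1/32 ≈ 0.031; E[X] < 1, so R(4, 4) > 4.


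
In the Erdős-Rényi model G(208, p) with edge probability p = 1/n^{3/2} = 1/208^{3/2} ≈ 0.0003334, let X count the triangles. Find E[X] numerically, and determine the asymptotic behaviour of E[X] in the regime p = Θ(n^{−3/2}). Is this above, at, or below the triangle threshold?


Number of potential triangles: C(208, 3) = 1478256.
Each occurs with probability p³ ≈ (0.0003334)³ ≈ 3.704375e-11.
By linearity: E[X] = C(208, 3)·p³ ≈ 1478256 · 3.704375e-11 ≈ 0.0001.
Since α = 3/2 > 1, p = c/n^{3/2} = o(1/n) is below the triangle threshold p ~ 1/n. Asymptotically E[X] ~ (c³/6)·n^{3(1−α)} = (1³/6)·n^{-1.5} → 0, so by Markov's inequality G has no triangles w.h.p.

E[X] ≈ 0.0001; in regime p = Θ(1/n^{3/2}) E[X] tends to 0 (below the triangle threshold p ~ 1/n).


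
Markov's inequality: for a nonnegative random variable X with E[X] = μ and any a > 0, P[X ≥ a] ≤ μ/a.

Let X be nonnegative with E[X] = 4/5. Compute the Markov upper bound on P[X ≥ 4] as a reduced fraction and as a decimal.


μ = E[X] = 4/5, a = 4.
Markov: P[X ≥ 4] ≤ μ/a = (4/5)/4 = 1/5.
Numerically: ≈ 0.20000.
(Since a = 4 > μ = 0.80000, the bound 1/5 is < 1 and informative.)

P[X ≥ 4] ≤ 1/5 ≈ 0.20000.


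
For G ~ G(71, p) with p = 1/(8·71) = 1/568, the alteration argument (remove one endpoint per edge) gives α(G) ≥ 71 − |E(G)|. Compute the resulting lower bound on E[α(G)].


E[|E(G)|] = C(71, 2)·p = 2485 · (1/568) = 35/8.
E[α(G)] ≥ n − E[|E(G)|] = 71 − 35/8 = 533/8.
Numerically: ≈ 66.62500.
(This is only a lower bound; the true E[α(G)] may be larger.)

E[α(G)] ≥ 533/8 ≈ 66.62500.


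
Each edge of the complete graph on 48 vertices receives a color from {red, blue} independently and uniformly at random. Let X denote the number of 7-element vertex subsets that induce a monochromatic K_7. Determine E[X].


Let X = Σ_S X_S over the C(48, 7) = 73629072 subsets S of size 7, where X_S = 1 if the K_7 on S is monochromatic.
For a fixed S, the K_7 on S has C(7, 2) = 21 edges. P[all 21 edges red] = (1/2)^21, and likewise for blue, so P[monochromatic] = 2·(1/2)^21 = 2^{1 − 21} = 1/1048576.
By linearity of expectation: E[X] = C(48, 7) · 2^{1 − 21} = 73629072 · 1/1048576 = 4601817/65536.
Numerically: E[X] ≈ 70.2182.

E[X] = C(48,7)·2^(1−C(7,2)) = 4601817/65536 ≈ 70.2182.


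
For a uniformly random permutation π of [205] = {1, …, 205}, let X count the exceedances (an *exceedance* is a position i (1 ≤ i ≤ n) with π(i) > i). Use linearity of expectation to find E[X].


Write X = Σ_{i=1}^{205} X_i, where X_i = 1_{π(i) > i}.
For each fixed i, π(i) is uniform over {1, …, 205} (marginal of a uniform permutation), so P[π(i) > i] = (n − i)/n. Summing: Σ_{i=1}^{205} (n − i)/n = (0 + 1 + … + 204)/205 = 205(205 − 1)/(2·205) = (205 − 1)/2.
Hence E[X] = Σ_{i=1}^{205} (205 − i)/205 = 102 ≈ 102.00000.

E[X] = 102 = 102.00000.


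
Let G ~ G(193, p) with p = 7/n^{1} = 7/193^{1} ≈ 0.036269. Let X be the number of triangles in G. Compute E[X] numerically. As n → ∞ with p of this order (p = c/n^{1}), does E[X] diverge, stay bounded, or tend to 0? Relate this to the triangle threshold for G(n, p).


Number of potential triangles: C(193, 3) = 1179616.
Each occurs with probability p³ ≈ (0.036269)³ ≈ 4.7711404e-05.
By linearity: E[X] = C(193, 3)·p³ ≈ 1179616 · 4.7711404e-05 ≈ 56.28114.
Here α = 1, so p = 7/n is exactly at the triangle threshold p ~ 1/n. Asymptotically E[X] → c³/6 = 7³/6 = 343/6 ≈ 57.16667, a bounded constant. In this regime the triangle count is asymptotically Poisson(c³/6).

E[X] ≈ 56.28114; in regime p = Θ(1/n^{1}) E[X] stays bounded (at the triangle threshold p ~ 1/n).


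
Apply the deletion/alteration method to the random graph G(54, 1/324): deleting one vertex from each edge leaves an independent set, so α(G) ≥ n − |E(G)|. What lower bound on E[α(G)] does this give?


E[|E(G)|] = C(54, 2)·p = 1431 · (1/324) = 53/12.
E[α(G)] ≥ n − E[|E(G)|] = 54 − 53/12 = 595/12.
Numerically: ≈ 49.583333.
(This is only a lower bound; the true E[α(G)] may be larger.)

E[α(G)] ≥ 595/12 ≈ 49.583333.


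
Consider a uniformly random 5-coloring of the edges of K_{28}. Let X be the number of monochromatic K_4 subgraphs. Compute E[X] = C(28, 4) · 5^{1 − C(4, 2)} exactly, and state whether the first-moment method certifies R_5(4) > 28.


E[X] = C(28, 4) · 5^{1 − 6} = 20475 · 5^{−5} = 20475/3125.
As a reduced fraction: E[X] = 819/125 ≈ 6.5520.
Is E[X] < 1? NO.
Since E[X] ≥ 1, the first-moment bound is inconclusive at n = 28; it does NOT by itself certify R_5(4) > 28.

E[X] = 819/125 ≈ 6.5520; E[X] ≥ 1; first-moment method inconclusive here.


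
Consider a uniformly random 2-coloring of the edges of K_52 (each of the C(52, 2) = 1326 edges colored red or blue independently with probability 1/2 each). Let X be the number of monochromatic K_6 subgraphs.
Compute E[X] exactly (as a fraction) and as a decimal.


Let X = Σ_S X_S over the C(52, 6) = 20358520 subsets S of size 6, where X_S = 1 if the K_6 on S is monochromatic.
For a fixed S, the K_6 on S has C(6, 2) = 15 edges. P[all 15 edges red] = (1/2)^15, and likewise for blue, so P[monochromatic] = 2·(1/2)^15 = 2^{1 − 15} = 1/16384.
By linearity: E[X] = C(52, 6) · 2^{1 − 15} = 20358520 · 1/16384 = 2544815/2048.
Numerically: E[X] ≈ 1242.58545.

E[X] = C(52,6)·2^(1−C(6,2)) = 2544815/2048 ≈ 1242.58545.


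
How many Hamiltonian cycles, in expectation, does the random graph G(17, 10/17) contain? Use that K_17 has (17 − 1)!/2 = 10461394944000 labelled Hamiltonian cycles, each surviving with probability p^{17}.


K_17 has (17 − 1)!/2 = 10461394944000 labelled Hamiltonian cycles.
For each such Hamiltonian cycle H, let X_H = 1 if all 17 edges of H are present in G. Then P[X_H = 1] = p^{17} = (10/17)^{17} = 100000000000000000/827240261886336764177.
By linearity: E[X] = Σ_H E[X_H] = 10461394944000 · p^{17} = 10461394944000 · 100000000000000000/827240261886336764177 = 1046139494400000000000000000000/827240261886336764177.
Numerically: E[X] ≈ 1.26461e+09.

E[X] = 10461394944000 · (10/17)^{17} = 1046139494400000000000000000000/827240261886336764177 ≈ 1.26461e+09.


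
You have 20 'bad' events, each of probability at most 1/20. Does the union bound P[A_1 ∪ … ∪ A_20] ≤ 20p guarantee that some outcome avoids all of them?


Union bound: P[∪_{i=1}^{20} A_i] ≤ Σ_i P[A_i] ≤ 20·p = 20·(1/20) = 1.
Numerically: 1 ≈ 1.0000.
Is 1 < 1? NO.
Since the bound 1 is ≥ 1, the union bound is uninformative here; it does NOT by itself certify existence.

20·p = 1 ≈ 1.0000; existence NOT certified by the union bound.


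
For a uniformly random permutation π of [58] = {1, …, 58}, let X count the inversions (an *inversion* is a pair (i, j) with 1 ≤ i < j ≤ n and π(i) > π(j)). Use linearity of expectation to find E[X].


Write X = Σ X_I over the C(58, 2) = 1653 pairs i < j, with X_I the indicator of one inversion.
There are 1653 indicators.
For each fixed pair i < j, the values π(i) and π(j) are two distinct elements of {1, …, 58} in uniformly random order; by symmetry P[π(i) > π(j)] = 1/2.
By linearity: E[X] = 1653 · (1/2) = C(58, 2) · (1/2) = 1653/2 = 1653/2 ≈ 826.50000.

E[X] = 1653/2 = 826.50000.


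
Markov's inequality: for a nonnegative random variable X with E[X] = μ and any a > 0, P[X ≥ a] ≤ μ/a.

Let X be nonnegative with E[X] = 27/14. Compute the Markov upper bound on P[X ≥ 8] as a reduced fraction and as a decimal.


μ = E[X] = 27/14, a = 8.
Markov: P[X ≥ 8] ≤ μ/a = (27/14)/8 = 27/112.
Numerically: ≈ 0.24107.
(Since a = 8 > μ = 1.92857, the bound 27/112 is < 1 and informative.)

P[X ≥ 8] ≤ 27/112 ≈ 0.24107.


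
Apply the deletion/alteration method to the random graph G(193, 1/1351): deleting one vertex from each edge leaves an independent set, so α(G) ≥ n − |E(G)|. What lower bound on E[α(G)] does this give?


E[|E(G)|] = C(193, 2)·p = 18528 · (1/1351) = 96/7.
E[α(G)] ≥ n − E[|E(G)|] = 193 − 96/7 = 1255/7.
Numerically: ≈ 179.286.
(This is only a lower bound; the true E[α(G)] may be larger.)

E[α(G)] ≥ 1255/7 ≈ 179.286.


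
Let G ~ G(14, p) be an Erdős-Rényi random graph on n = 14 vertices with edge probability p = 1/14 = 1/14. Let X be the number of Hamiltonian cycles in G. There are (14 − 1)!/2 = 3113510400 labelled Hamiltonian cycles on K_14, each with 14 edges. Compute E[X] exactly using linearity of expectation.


K_14 has (14 − 1)!/2 = 3113510400 labelled Hamiltonian cycles.
For each such Hamiltonian cycle H, let X_H = 1 if all 14 edges of H are present in G. Then P[X_H = 1] = p^{14} = (1/14)^{14} = 1/11112006825558016.
By linearity: E[X] = Σ_H E[X_H] = 3113510400 · p^{14} = 3113510400 · 1/11112006825558016 = 868725/3100448333024.
Numerically: E[X] ≈ 2.8e-07.

E[X] = 3113510400 · (1/14)^{14} = 868725/3100448333024 ≈ 2.8e-07.


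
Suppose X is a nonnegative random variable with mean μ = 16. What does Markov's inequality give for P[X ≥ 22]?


μ = E[X] = 16, a = 22.
Markov: P[X ≥ 22] ≤ μ/a = (16)/22 = 8/11.
Numerically: ≈ 0.72727.
(Since a = 22 > μ = 16.00000, the bound 8/11 is < 1 and informative.)

P[X ≥ 22] ≤ 8/11 ≈ 0.72727.


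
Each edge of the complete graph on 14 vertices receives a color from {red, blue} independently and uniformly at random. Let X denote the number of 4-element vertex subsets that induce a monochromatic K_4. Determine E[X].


Let X = Σ_S X_S over the C(14, 4) = 1001 subsets S of size 4, where X_S = 1 if the K_4 on S is monochromatic.
For a fixed S, the K_4 on S has C(4, 2) = 6 edges. P[all 6 edges red] = (1/2)^6, and likewise for blue, so P[monochromatic] = 2·(1/2)^6 = 2^{1 − 6} = 1/32.
By linearity of expectation: E[X] = C(14, 4) · 2^{1 − 6} = 1001 · 1/32 = 1001/32.
Numerically: E[X] ≈ 31.281.

E[X] = C(14,4)·2^(1−C(4,2)) = 1001/32 ≈ 31.281.


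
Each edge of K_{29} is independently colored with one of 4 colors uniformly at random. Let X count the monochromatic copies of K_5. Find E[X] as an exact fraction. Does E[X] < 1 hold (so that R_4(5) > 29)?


E[X] = C(29, 5) · 4^{1 − 10} = 118755 · 4^{−9} = 118755/262144.
As a reduced fraction: E[X] = 118755/262144 ≈ 0.453014.
Is E[X] < 1? YES.
Since E[X] < 1, there exists a 4-coloring of K_{29} with no monochromatic K_5; hence R_4(5) > 29.

E[X] = 118755/262144 ≈ 0.453014; E[X] < 1, so R_4(5) > 29.


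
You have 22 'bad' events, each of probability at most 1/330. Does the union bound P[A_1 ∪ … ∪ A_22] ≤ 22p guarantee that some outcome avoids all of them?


Union bound: P[∪_{i=1}^{22} A_i] ≤ Σ_i P[A_i] ≤ 22·p = 22·(1/330) = 1/15.
Numerically: 1/15 ≈ 0.067.
Is 1/15 < 1? YES.
Since P[∪ A_i] ≤ 1/15 < 1, the complement has P[∩ A_i^c] ≥ 1 − 1/15 = 14/15 > 0, so some outcome avoids every A_i.

22·p = 1/15 ≈ 0.067; existence CERTIFIED by the union bound.


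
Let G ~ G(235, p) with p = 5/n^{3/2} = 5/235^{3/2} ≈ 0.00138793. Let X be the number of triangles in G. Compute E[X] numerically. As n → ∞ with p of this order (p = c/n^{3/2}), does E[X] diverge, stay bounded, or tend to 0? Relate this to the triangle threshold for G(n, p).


Number of potential triangles: C(235, 3) = 2135445.
Each occurs with probability p³ ≈ (0.00138793)³ ≈ 2.67365048e-09.
By linearity: E[X] = C(235, 3)·p³ ≈ 2135445 · 2.67365048e-09 ≈ 0.005709.
Since α = 3/2 > 1, p = c/n^{3/2} = o(1/n) is below the triangle threshold p ~ 1/n. Asymptotically E[X] ~ (c³/6)·n^{3(1−α)} = (5³/6)·n^{-1.5} → 0, so by Markov's inequality G has no triangles w.h.p.

E[X] ≈ 0.005709; in regime p = Θ(1/n^{3/2}) E[X] tends to 0 (below the triangle threshold p ~ 1/n).


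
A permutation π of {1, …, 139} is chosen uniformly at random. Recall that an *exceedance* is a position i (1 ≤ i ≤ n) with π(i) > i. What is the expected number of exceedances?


Write X = Σ_{i=1}^{139} X_i, where X_i = 1_{π(i) > i}.
For each fixed i, π(i) is uniform over {1, …, 139} (marginal of a uniform permutation), so P[π(i) > i] = (n − i)/n. Summing: Σ_{i=1}^{139} (n − i)/n = (0 + 1 + … + 138)/139 = 139(139 − 1)/(2·139) = (139 − 1)/2.
Hence E[X] = Σ_{i=1}^{139} (139 − i)/139 = 69 ≈ 69.0000.

E[X] = 69 = 69.0000.
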